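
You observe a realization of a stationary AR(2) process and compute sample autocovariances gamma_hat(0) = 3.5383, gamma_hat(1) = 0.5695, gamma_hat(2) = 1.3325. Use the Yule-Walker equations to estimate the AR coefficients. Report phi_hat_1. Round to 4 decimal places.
\hat\phi_{1} = 0.1030

The Yule-Walker equations for an AR(p) process read, in matrix form,
  Gamma_p phi = r_p,   with   (Gamma_p)_{ij} = gamma(|i - j|),
                       (r_p)_i = gamma(i),   i,j = 1..p.
Substitute the sample gammas (Toeplitz matrix and right-hand side of size 2):
  Gamma_p = [[3.5383, 0.5695], [0.5695, 3.5383]]
  r_p     = [0.5695, 1.3325]
Written out:
  3.5383 phi_1 + 0.5695 phi_2 = 0.5695
  0.5695 phi_1 + 3.5383 phi_2 = 1.3325
Solve by Cramer's rule:
  det = gamma(0)^2 - gamma(1)^2 = (3.5383)^2 - (0.5695)^2 = 12.51956689 - 0.32433025 = 12.19523664
  phi_hat_1 = [gamma(1) gamma(0) - gamma(1) gamma(2)] / det = [(0.5695)(3.5383) - (0.5695)(1.3325)] / 12.19523664 = 1.2562031 / 12.19523664 = 0.103
  phi_hat_2 = [gamma(0) gamma(2) - gamma(1)^2] / det = [(3.5383)(1.3325) - (0.5695)^2] / 12.19523664 = 4.3904545 / 12.19523664 = 0.36
So phi_hat = [0.1030, 0.3600].
Therefore phi_hat_1 = 0.1030.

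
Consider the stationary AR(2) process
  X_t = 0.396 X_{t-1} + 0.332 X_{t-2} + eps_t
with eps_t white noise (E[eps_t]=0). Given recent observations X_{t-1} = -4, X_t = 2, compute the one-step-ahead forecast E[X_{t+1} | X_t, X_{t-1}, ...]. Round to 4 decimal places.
E[X_{t+1} \mid \mathcal F_t] = -0.5360

For an AR(p) model X_t = c + sum_i phi_i X_{t-i} + eps_t, the
one-step-ahead conditional mean is
  E[X_{t+1} | X_t, ...] = c + sum_i phi_i X_{t+1-i}.
Substitute known values:
  E[X_{t+1} | ...] = (0.396) * (2) + (0.332) * (-4)
                   = -0.5360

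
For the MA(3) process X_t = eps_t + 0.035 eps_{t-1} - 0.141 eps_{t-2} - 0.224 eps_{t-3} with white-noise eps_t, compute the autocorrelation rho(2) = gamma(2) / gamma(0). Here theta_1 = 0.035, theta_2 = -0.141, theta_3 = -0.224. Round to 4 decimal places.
\rho(2) = -0.1389

For an MA(q) process with theta_0 = 1, the autocovariance is
  gamma(k) = sigma^2 * sum_{i=0..q-k} theta_i * theta_{i+k},
and rho(k) = gamma(k) / gamma(0). Sigma^2 cancels.
  numerator   = (1)*(-0.141) + (0.035)*(-0.224) = -0.14884.
  denominator = (1)^2 + (0.035)^2 + (-0.141)^2 + (-0.224)^2 = 1.071282.
  rho(2) = -0.14884 / 1.071282 = -0.1389.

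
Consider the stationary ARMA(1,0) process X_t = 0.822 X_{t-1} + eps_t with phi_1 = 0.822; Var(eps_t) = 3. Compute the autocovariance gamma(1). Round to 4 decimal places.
\gamma(1) = 7.6037

Multiply the model equation by X_{t-k} and take expectations. With theta_0 = psi_0 = 1 and psi_j the MA(infinity) weights, this gives
  gamma(k) - sum_i phi_i gamma(k-i) = c_k,
  c_k = sigma^2 * sum_{j=k..q} theta_j psi_{j-k}   (c_k = 0 for k > q),
using gamma(-m) = gamma(m).
Pure AR (q = 0): c_0 = sigma^2 = 3, c_k = 0 for k >= 1.
Equations for k = 0 and k = 1 (AR order 1):
  gamma(0) = phi_1 gamma(1) + c_0
  gamma(1) = phi_1 gamma(0) + c_1
Substituting the second into the first: gamma(0) (1 - phi_1^2) = c_0 + phi_1 c_1, so
  gamma(0) = c_0 / (1 - phi_1^2) = 3 / (1 - (0.822)^2) = 3 / 0.324316 = 9.250237.
  gamma(1) = phi_1 gamma(0) = (0.822)(9.250237) = 7.603695.
Therefore gamma(1) = 7.6037 (to 4 decimal places).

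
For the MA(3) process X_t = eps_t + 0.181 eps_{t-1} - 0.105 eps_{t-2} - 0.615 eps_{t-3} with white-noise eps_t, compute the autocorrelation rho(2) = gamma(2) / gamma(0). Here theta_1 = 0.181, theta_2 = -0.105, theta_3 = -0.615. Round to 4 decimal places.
\rho(2) = -0.1521

For an MA(q) process with theta_0 = 1, the autocovariance is
  gamma(k) = sigma^2 * sum_{i=0..q-k} theta_i * theta_{i+k},
and rho(k) = gamma(k) / gamma(0). Sigma^2 cancels.
  numerator   = (1)*(-0.105) + (0.181)*(-0.615) = -0.216315.
  denominator = (1)^2 + (0.181)^2 + (-0.105)^2 + (-0.615)^2 = 1.422011.
  rho(2) = -0.216315 / 1.422011 = -0.1521.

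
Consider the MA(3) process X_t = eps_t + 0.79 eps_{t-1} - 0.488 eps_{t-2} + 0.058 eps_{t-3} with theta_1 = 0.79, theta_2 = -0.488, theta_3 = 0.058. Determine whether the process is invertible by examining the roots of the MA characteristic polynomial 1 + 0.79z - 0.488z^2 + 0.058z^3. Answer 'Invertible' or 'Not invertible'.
\text{Not invertible}

The MA(q) characteristic polynomial is P(z) = 1 + 0.79z - 0.488z^2 + 0.058z^3.
Invertibility requires all roots to lie outside the unit circle, i.e. |z| > 1 for every root.
Degree 3: look for a simple real root z0 first, then factor out (1 - z/z0) and solve the remaining quadratic.
Testing z0 = 5: P(5) = 1 + (0.79)(5) + (-0.488)(5)^2 + (0.058)(5)^3
  = 1 + (3.95) + (-12.2) + (7.25) = 0.  So z_0 = 5 is a root, |z_0| = 5.
Divide out the factor (1 - 0.2 z) = (1 - z/z0) (since 1/z0 = 0.2):
  P(z) = (1 - 0.2 z)(1 + (0.99) z + (-0.29) z^2)
  [check: z-coef 0.99 - (0.2) = 0.79; z^2-coef -0.29 - (0.2)(0.99) = -0.488; z^3-coef -(0.2)(-0.29) = 0.058.]
Remaining roots from the quadratic factor 1 + (0.99) z + (-0.29) z^2:
  Set 1 + (0.99) z + (-0.29) z^2 = 0, i.e. a z^2 + b z + c = 0 with a = -0.29, b = 0.99, c = 1.
  Discriminant D = b^2 - 4ac = (0.99)^2 - 4*(-0.29)*1 = 0.9801 - (-1.16) = 2.1401.
  D >= 0, so the roots are real: z = (-b +/- sqrt(D)) / (2a) = (-0.99 +/- 1.462908) / (-0.58).
    z_1 = (-0.99 + 1.462908) / (-0.58) = -0.8154,   |z_1| = 0.8154.
    z_2 = (-0.99 - 1.462908) / (-0.58) = 4.2292,   |z_2| = 4.2292.
Moduli of all roots: 5.0000, 0.8154, 4.2292.
All moduli strictly greater than 1? No.
Verdict: Not invertible.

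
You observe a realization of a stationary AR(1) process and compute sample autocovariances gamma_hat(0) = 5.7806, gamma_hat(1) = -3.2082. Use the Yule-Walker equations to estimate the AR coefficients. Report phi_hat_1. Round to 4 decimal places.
\hat\phi_{1} = -0.5550

The Yule-Walker equations for an AR(p) process read, in matrix form,
  Gamma_p phi = r_p,   with   (Gamma_p)_{ij} = gamma(|i - j|),
                       (r_p)_i = gamma(i),   i,j = 1..p.
Substitute the sample gammas (Toeplitz matrix and right-hand side of size 1):
  Gamma_p = [[5.7806]]
  r_p     = [-3.2082]
With p = 1 this is the single equation gamma(0) phi_1 = gamma(1):
  phi_hat_1 = gamma(1) / gamma(0) = -3.2082 / 5.7806 = -0.5550.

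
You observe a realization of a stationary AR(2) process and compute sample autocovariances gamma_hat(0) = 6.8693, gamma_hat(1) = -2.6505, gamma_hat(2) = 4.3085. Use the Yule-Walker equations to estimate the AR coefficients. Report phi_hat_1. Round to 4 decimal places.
\hat\phi_{1} = -0.1690

The Yule-Walker equations for an AR(p) process read, in matrix form,
  Gamma_p phi = r_p,   with   (Gamma_p)_{ij} = gamma(|i - j|),
                       (r_p)_i = gamma(i),   i,j = 1..p.
Substitute the sample gammas (Toeplitz matrix and right-hand side of size 2):
  Gamma_p = [[6.8693, -2.6505], [-2.6505, 6.8693]]
  r_p     = [-2.6505, 4.3085]
Written out:
  6.8693 phi_1 - 2.6505 phi_2 = -2.6505
  -2.6505 phi_1 + 6.8693 phi_2 = 4.3085
Solve by Cramer's rule:
  det = gamma(0)^2 - gamma(1)^2 = (6.8693)^2 - (-2.6505)^2 = 47.18728249 - 7.02515025 = 40.16213224
  phi_hat_1 = [gamma(1) gamma(0) - gamma(1) gamma(2)] / det = [(-2.6505)(6.8693) - (-2.6505)(4.3085)] / 40.16213224 = -6.7874004 / 40.16213224 = -0.169
  phi_hat_2 = [gamma(0) gamma(2) - gamma(1)^2] / det = [(6.8693)(4.3085) - (-2.6505)^2] / 40.16213224 = 22.5712288 / 40.16213224 = 0.562
So phi_hat = [-0.1690, 0.5620].
Therefore phi_hat_1 = -0.1690.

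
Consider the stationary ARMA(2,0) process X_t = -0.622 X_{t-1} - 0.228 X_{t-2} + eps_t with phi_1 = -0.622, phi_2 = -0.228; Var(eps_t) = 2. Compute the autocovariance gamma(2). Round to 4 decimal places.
\gamma(2) = 0.2470

Multiply the model equation by X_{t-k} and take expectations. With theta_0 = psi_0 = 1 and psi_j the MA(infinity) weights, this gives
  gamma(k) - sum_i phi_i gamma(k-i) = c_k,
  c_k = sigma^2 * sum_{j=k..q} theta_j psi_{j-k}   (c_k = 0 for k > q),
using gamma(-m) = gamma(m).
Pure AR (q = 0): c_0 = sigma^2 = 2, c_k = 0 for k >= 1.
Equations for k = 0, 1, 2 (AR order 2, c_2 = 0):
  (E0) gamma(0) = phi_1 gamma(1) + phi_2 gamma(2) + c_0
  (E1) gamma(1) = phi_1 gamma(0) + phi_2 gamma(1) + c_1
  (E2) gamma(2) = phi_1 gamma(1) + phi_2 gamma(0)
From (E1): gamma(1) = A gamma(0) + B with
  A = phi_1 / (1 - phi_2) = -0.622 / 1.228 = -0.506515,   B = c_1 / (1 - phi_2) = 0 / 1.228 = 0.
Insert (E2) into (E0): gamma(0) (1 - phi_2^2) = phi_1 (1 + phi_2) gamma(1) + c_0.
  phi_1 (1 + phi_2) = (-0.622)(0.772) = -0.480184,   1 - phi_2^2 = 0.948016.
Replace gamma(1) by A gamma(0) + B and collect gamma(0):
  gamma(0) [0.948016 - (-0.480184)(-0.506515)] = c_0 = 2
  gamma(0) * 0.704796 = 2
  gamma(0) = 2 / 0.704796 = 2.837701.
  gamma(1) = A gamma(0) = (-0.506515)(2.837701) = -1.437337.
  gamma(2) = phi_1 gamma(1) + phi_2 gamma(0) = (-0.622)(-1.437337) + (-0.228)(2.837701) = 0.247028.
Therefore gamma(2) = 0.2470 (to 4 decimal places).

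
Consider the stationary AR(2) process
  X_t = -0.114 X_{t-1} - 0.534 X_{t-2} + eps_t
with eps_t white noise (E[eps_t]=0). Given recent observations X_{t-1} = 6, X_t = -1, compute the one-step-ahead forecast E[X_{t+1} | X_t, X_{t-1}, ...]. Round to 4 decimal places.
E[X_{t+1} \mid \mathcal F_t] = -3.0900

For an AR(p) model X_t = c + sum_i phi_i X_{t-i} + eps_t, the
one-step-ahead conditional mean is
  E[X_{t+1} | X_t, ...] = c + sum_i phi_i X_{t+1-i}.
Substitute known values:
  E[X_{t+1} | ...] = (-0.114) * (-1) + (-0.534) * (6)
                   = -3.0900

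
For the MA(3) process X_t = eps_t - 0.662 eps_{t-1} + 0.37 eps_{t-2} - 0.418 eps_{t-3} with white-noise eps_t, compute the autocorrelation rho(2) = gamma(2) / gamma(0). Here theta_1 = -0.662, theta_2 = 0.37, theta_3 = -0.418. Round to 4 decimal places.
\rho(2) = 0.3696

For an MA(q) process with theta_0 = 1, the autocovariance is
  gamma(k) = sigma^2 * sum_{i=0..q-k} theta_i * theta_{i+k},
and rho(k) = gamma(k) / gamma(0). Sigma^2 cancels.
  numerator   = (1)*(0.37) + (-0.662)*(-0.418) = 0.646716.
  denominator = (1)^2 + (-0.662)^2 + (0.37)^2 + (-0.418)^2 = 1.749868.
  rho(2) = 0.646716 / 1.749868 = 0.3696.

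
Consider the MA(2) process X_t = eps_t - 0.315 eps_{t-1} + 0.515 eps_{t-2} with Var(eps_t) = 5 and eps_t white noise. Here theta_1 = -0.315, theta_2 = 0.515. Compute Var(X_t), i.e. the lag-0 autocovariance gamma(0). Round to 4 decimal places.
\gamma(0) = 6.8223

For an MA(q) process X_t = eps_t + sum_i theta_i eps_{t-i} with
Var(eps_t) = sigma^2, the variance is
  gamma(0) = sigma^2 * (1 + sum_i theta_i^2).
  sum_i theta_i^2 = (-0.315)^2 + (0.515)^2 = 0.099225 + 0.265225 = 0.36445.
  gamma(0) = 5 * (1 + 0.36445) = 5 * 1.36445 = 6.82225, which rounds to 6.8223.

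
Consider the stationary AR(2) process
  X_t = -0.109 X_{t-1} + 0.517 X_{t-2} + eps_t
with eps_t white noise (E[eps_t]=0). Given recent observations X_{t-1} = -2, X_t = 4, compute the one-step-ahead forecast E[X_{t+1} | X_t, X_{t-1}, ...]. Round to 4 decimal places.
E[X_{t+1} \mid \mathcal F_t] = -1.4700

For an AR(p) model X_t = c + sum_i phi_i X_{t-i} + eps_t, the
one-step-ahead conditional mean is
  E[X_{t+1} | X_t, ...] = c + sum_i phi_i X_{t+1-i}.
Substitute known values:
  E[X_{t+1} | ...] = (-0.109) * (4) + (0.517) * (-2)
                   = -1.4700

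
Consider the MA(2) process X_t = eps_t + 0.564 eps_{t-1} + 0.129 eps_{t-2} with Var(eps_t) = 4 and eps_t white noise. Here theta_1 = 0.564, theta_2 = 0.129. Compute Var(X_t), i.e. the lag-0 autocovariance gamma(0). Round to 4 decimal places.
\gamma(0) = 5.3389

For an MA(q) process X_t = eps_t + sum_i theta_i eps_{t-i} with
Var(eps_t) = sigma^2, the variance is
  gamma(0) = sigma^2 * (1 + sum_i theta_i^2).
  sum_i theta_i^2 = (0.564)^2 + (0.129)^2 = 0.318096 + 0.016641 = 0.334737.
  gamma(0) = 4 * (1 + 0.334737) = 4 * 1.334737 = 5.338948, which rounds to 5.3389.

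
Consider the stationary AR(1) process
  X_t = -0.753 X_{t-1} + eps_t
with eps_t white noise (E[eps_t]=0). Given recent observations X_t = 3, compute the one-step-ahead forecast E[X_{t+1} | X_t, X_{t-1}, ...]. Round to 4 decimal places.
E[X_{t+1} \mid \mathcal F_t] = -2.2590

For an AR(p) model X_t = c + sum_i phi_i X_{t-i} + eps_t, the
one-step-ahead conditional mean is
  E[X_{t+1} | X_t, ...] = c + sum_i phi_i X_{t+1-i}.
Substitute known values:
  E[X_{t+1} | ...] = (-0.753) * (3)
                   = -2.2590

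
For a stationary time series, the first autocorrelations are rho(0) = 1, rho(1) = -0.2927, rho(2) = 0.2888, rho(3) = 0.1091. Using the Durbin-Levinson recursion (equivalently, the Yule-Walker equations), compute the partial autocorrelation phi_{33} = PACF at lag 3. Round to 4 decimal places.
\phi_{33} = 0.2760

The PACF at lag k is phi_{kk}, the last component of the solution
to the Yule-Walker system G_k phi = r_k where
  (G_k)_{ij} = rho(|i - j|), (r_k)_i = rho(i), i,j = 1..k.
Equivalently, Durbin-Levinson gives phi_{kk} iteratively:
  phi_{11} = rho(1)
  phi_{kk} = [rho(k) - sum_{j=1..k-1} phi_{k-1,j} rho(k-j)]
            / [1 - sum_{j=1..k-1} phi_{k-1,j} rho(j)],
  phi_{k,j} = phi_{k-1,j} - phi_{kk} phi_{k-1,k-j},  j = 1..k-1.
Step k = 1:
  phi_11 = rho(1) = -0.2927.
Step k = 2:
  phi_22 = [rho(2) - phi_11 rho(1)] / [1 - phi_11 rho(1)] = [0.2888 - (-0.2927)(-0.2927)] / [1 - (-0.2927)(-0.2927)]
         = 0.20312671 / 0.91432671 = 0.22216.
  Update: phi_21 = phi_11 - phi_22 phi_11 = -0.2927 - (0.22216)(-0.2927) = -0.227674.
Step k = 3:
  phi_33 = [rho(3) - phi_21 rho(2) - phi_22 rho(1)] / [1 - phi_21 rho(1) - phi_22 rho(2)]
    numerator   = 0.1091 - (-0.227674)(0.2888) - (0.22216)(-0.2927) = 0.23987839
    denominator = 1 - (-0.227674)(-0.2927) - (0.22216)(0.2888) = 0.8692001
  phi_33 = 0.23987839 / 0.8692001 = 0.276.
Therefore phi_{33} = 0.2760.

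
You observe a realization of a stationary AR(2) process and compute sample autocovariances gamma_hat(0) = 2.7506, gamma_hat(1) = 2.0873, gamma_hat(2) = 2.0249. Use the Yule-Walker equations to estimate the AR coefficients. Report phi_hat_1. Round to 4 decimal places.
\hat\phi_{1} = 0.4720

The Yule-Walker equations for an AR(p) process read, in matrix form,
  Gamma_p phi = r_p,   with   (Gamma_p)_{ij} = gamma(|i - j|),
                       (r_p)_i = gamma(i),   i,j = 1..p.
Substitute the sample gammas (Toeplitz matrix and right-hand side of size 2):
  Gamma_p = [[2.7506, 2.0873], [2.0873, 2.7506]]
  r_p     = [2.0873, 2.0249]
Written out:
  2.7506 phi_1 + 2.0873 phi_2 = 2.0873
  2.0873 phi_1 + 2.7506 phi_2 = 2.0249
Solve by Cramer's rule:
  det = gamma(0)^2 - gamma(1)^2 = (2.7506)^2 - (2.0873)^2 = 7.56580036 - 4.35682129 = 3.20897907
  phi_hat_1 = [gamma(1) gamma(0) - gamma(1) gamma(2)] / det = [(2.0873)(2.7506) - (2.0873)(2.0249)] / 3.20897907 = 1.51475361 / 3.20897907 = 0.472
  phi_hat_2 = [gamma(0) gamma(2) - gamma(1)^2] / det = [(2.7506)(2.0249) - (2.0873)^2] / 3.20897907 = 1.21286865 / 3.20897907 = 0.378
So phi_hat = [0.4720, 0.3780].
Therefore phi_hat_1 = 0.4720.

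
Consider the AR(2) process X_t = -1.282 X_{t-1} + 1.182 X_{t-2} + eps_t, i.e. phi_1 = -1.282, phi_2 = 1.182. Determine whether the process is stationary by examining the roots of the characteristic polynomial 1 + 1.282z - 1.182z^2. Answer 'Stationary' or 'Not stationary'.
\text{Not stationary}

The AR(p) characteristic polynomial is P(z) = 1 + 1.282z - 1.182z^2.
Stationarity requires all roots to lie outside the unit circle, i.e. |z| > 1 for every root.
Set 1 + (1.282) z + (-1.182) z^2 = 0, i.e. a z^2 + b z + c = 0 with a = -1.182, b = 1.282, c = 1.
Discriminant D = b^2 - 4ac = (1.282)^2 - 4*(-1.182)*1 = 1.643524 - (-4.728) = 6.371524.
D >= 0, so the roots are real: z = (-b +/- sqrt(D)) / (2a) = (-1.282 +/- 2.524188) / (-2.364).
  z_1 = (-1.282 + 2.524188) / (-2.364) = -0.5255,   |z_1| = 0.5255.
  z_2 = (-1.282 - 2.524188) / (-2.364) = 1.6101,   |z_2| = 1.6101.
Moduli of all roots: 0.5255, 1.6101.
All moduli strictly greater than 1? No.
Verdict: Not stationary.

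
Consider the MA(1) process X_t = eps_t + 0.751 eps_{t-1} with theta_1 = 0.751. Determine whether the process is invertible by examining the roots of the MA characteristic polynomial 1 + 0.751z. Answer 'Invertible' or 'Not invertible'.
\text{Invertible}

The MA(q) characteristic polynomial is P(z) = 1 + 0.751z.
Invertibility requires all roots to lie outside the unit circle, i.e. |z| > 1 for every root.
This is linear in z: 1 + (0.751) z = 0  =>  z = -1/(0.751) = -1.331558,  |z| = 1.331558.
Moduli of all roots: 1.3316.
All moduli strictly greater than 1? Yes.
Verdict: Invertible.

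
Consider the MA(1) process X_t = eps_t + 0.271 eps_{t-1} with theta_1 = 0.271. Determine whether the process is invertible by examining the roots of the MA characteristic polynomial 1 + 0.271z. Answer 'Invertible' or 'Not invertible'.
\text{Invertible}

The MA(q) characteristic polynomial is P(z) = 1 + 0.271z.
Invertibility requires all roots to lie outside the unit circle, i.e. |z| > 1 for every root.
This is linear in z: 1 + (0.271) z = 0  =>  z = -1/(0.271) = -3.690037,  |z| = 3.690037.
Moduli of all roots: 3.6900.
All moduli strictly greater than 1? Yes.
Verdict: Invertible.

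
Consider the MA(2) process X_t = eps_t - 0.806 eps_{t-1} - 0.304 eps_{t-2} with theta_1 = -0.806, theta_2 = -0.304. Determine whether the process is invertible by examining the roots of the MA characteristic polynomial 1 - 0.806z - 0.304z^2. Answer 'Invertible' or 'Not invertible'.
\text{Not invertible}

The MA(q) characteristic polynomial is P(z) = 1 - 0.806z - 0.304z^2.
Invertibility requires all roots to lie outside the unit circle, i.e. |z| > 1 for every root.
Set 1 + (-0.806) z + (-0.304) z^2 = 0, i.e. a z^2 + b z + c = 0 with a = -0.304, b = -0.806, c = 1.
Discriminant D = b^2 - 4ac = (-0.806)^2 - 4*(-0.304)*1 = 0.649636 - (-1.216) = 1.865636.
D >= 0, so the roots are real: z = (-b +/- sqrt(D)) / (2a) = (0.806 +/- 1.365883) / (-0.608).
  z_1 = (0.806 + 1.365883) / (-0.608) = -3.5722,   |z_1| = 3.5722.
  z_2 = (0.806 - 1.365883) / (-0.608) = 0.9209,   |z_2| = 0.9209.
Moduli of all roots: 3.5722, 0.9209.
All moduli strictly greater than 1? No.
Verdict: Not invertible.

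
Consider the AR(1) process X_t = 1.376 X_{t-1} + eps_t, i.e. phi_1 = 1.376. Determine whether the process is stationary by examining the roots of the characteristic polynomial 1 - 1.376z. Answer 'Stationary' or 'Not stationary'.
\text{Not stationary}

The AR(p) characteristic polynomial is P(z) = 1 - 1.376z.
Stationarity requires all roots to lie outside the unit circle, i.e. |z| > 1 for every root.
This is linear in z: 1 + (-1.376) z = 0  =>  z = -1/(-1.376) = 0.726744,  |z| = 0.726744.
Moduli of all roots: 0.7267.
All moduli strictly greater than 1? No.
Verdict: Not stationary.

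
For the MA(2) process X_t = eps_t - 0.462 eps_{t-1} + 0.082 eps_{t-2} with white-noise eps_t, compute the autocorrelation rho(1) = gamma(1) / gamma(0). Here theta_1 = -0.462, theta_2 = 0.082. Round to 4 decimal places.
\rho(1) = -0.4097

For an MA(q) process with theta_0 = 1, the autocovariance is
  gamma(k) = sigma^2 * sum_{i=0..q-k} theta_i * theta_{i+k},
and rho(k) = gamma(k) / gamma(0). Sigma^2 cancels.
  numerator   = (1)*(-0.462) + (-0.462)*(0.082) = -0.499884.
  denominator = (1)^2 + (-0.462)^2 + (0.082)^2 = 1.220168.
  rho(1) = -0.499884 / 1.220168 = -0.4097.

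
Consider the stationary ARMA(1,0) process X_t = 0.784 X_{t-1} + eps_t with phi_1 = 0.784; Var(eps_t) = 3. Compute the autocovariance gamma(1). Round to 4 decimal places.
\gamma(1) = 6.1036

Multiply the model equation by X_{t-k} and take expectations. With theta_0 = psi_0 = 1 and psi_j the MA(infinity) weights, this gives
  gamma(k) - sum_i phi_i gamma(k-i) = c_k,
  c_k = sigma^2 * sum_{j=k..q} theta_j psi_{j-k}   (c_k = 0 for k > q),
using gamma(-m) = gamma(m).
Pure AR (q = 0): c_0 = sigma^2 = 3, c_k = 0 for k >= 1.
Equations for k = 0 and k = 1 (AR order 1):
  gamma(0) = phi_1 gamma(1) + c_0
  gamma(1) = phi_1 gamma(0) + c_1
Substituting the second into the first: gamma(0) (1 - phi_1^2) = c_0 + phi_1 c_1, so
  gamma(0) = c_0 / (1 - phi_1^2) = 3 / (1 - (0.784)^2) = 3 / 0.385344 = 7.785252.
  gamma(1) = phi_1 gamma(0) = (0.784)(7.785252) = 6.103637.
Therefore gamma(1) = 6.1036 (to 4 decimal places).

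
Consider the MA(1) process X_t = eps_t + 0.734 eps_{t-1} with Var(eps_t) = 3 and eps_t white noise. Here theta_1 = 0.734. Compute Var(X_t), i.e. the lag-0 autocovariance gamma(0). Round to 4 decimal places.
\gamma(0) = 4.6163

For an MA(q) process X_t = eps_t + sum_i theta_i eps_{t-i} with
Var(eps_t) = sigma^2, the variance is
  gamma(0) = sigma^2 * (1 + sum_i theta_i^2).
  sum_i theta_i^2 = (0.734)^2 = 0.538756.
  gamma(0) = 3 * (1 + 0.538756) = 3 * 1.538756 = 4.616268, which rounds to 4.6163.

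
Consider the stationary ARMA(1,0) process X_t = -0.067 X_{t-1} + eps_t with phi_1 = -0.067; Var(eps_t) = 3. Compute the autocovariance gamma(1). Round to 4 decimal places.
\gamma(1) = -0.2019

Multiply the model equation by X_{t-k} and take expectations. With theta_0 = psi_0 = 1 and psi_j the MA(infinity) weights, this gives
  gamma(k) - sum_i phi_i gamma(k-i) = c_k,
  c_k = sigma^2 * sum_{j=k..q} theta_j psi_{j-k}   (c_k = 0 for k > q),
using gamma(-m) = gamma(m).
Pure AR (q = 0): c_0 = sigma^2 = 3, c_k = 0 for k >= 1.
Equations for k = 0 and k = 1 (AR order 1):
  gamma(0) = phi_1 gamma(1) + c_0
  gamma(1) = phi_1 gamma(0) + c_1
Substituting the second into the first: gamma(0) (1 - phi_1^2) = c_0 + phi_1 c_1, so
  gamma(0) = c_0 / (1 - phi_1^2) = 3 / (1 - (-0.067)^2) = 3 / 0.995511 = 3.013528.
  gamma(1) = phi_1 gamma(0) = (-0.067)(3.013528) = -0.201906.
Therefore gamma(1) = -0.2019 (to 4 decimal places).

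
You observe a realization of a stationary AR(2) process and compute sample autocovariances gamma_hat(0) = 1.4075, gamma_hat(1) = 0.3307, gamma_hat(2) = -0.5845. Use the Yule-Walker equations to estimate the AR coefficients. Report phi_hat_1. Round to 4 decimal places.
\hat\phi_{1} = 0.3520

The Yule-Walker equations for an AR(p) process read, in matrix form,
  Gamma_p phi = r_p,   with   (Gamma_p)_{ij} = gamma(|i - j|),
                       (r_p)_i = gamma(i),   i,j = 1..p.
Substitute the sample gammas (Toeplitz matrix and right-hand side of size 2):
  Gamma_p = [[1.4075, 0.3307], [0.3307, 1.4075]]
  r_p     = [0.3307, -0.5845]
Written out:
  1.4075 phi_1 + 0.3307 phi_2 = 0.3307
  0.3307 phi_1 + 1.4075 phi_2 = -0.5845
Solve by Cramer's rule:
  det = gamma(0)^2 - gamma(1)^2 = (1.4075)^2 - (0.3307)^2 = 1.98105625 - 0.10936249 = 1.87169376
  phi_hat_1 = [gamma(1) gamma(0) - gamma(1) gamma(2)] / det = [(0.3307)(1.4075) - (0.3307)(-0.5845)] / 1.87169376 = 0.6587544 / 1.87169376 = 0.352
  phi_hat_2 = [gamma(0) gamma(2) - gamma(1)^2] / det = [(1.4075)(-0.5845) - (0.3307)^2] / 1.87169376 = -0.93204624 / 1.87169376 = -0.498
So phi_hat = [0.3520, -0.4980].
Therefore phi_hat_1 = 0.3520.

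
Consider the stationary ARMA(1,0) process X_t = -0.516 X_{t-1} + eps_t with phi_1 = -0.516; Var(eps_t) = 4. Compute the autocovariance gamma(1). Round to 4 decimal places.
\gamma(1) = -2.8130

Multiply the model equation by X_{t-k} and take expectations. With theta_0 = psi_0 = 1 and psi_j the MA(infinity) weights, this gives
  gamma(k) - sum_i phi_i gamma(k-i) = c_k,
  c_k = sigma^2 * sum_{j=k..q} theta_j psi_{j-k}   (c_k = 0 for k > q),
using gamma(-m) = gamma(m).
Pure AR (q = 0): c_0 = sigma^2 = 4, c_k = 0 for k >= 1.
Equations for k = 0 and k = 1 (AR order 1):
  gamma(0) = phi_1 gamma(1) + c_0
  gamma(1) = phi_1 gamma(0) + c_1
Substituting the second into the first: gamma(0) (1 - phi_1^2) = c_0 + phi_1 c_1, so
  gamma(0) = c_0 / (1 - phi_1^2) = 4 / (1 - (-0.516)^2) = 4 / 0.733744 = 5.451493.
  gamma(1) = phi_1 gamma(0) = (-0.516)(5.451493) = -2.81297.
Therefore gamma(1) = -2.8130 (to 4 decimal places).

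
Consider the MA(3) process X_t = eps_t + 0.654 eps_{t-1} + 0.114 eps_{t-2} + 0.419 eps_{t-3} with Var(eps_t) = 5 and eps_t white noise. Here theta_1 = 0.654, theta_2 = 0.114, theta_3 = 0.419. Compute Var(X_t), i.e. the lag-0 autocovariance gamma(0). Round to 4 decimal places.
\gamma(0) = 8.0814

For an MA(q) process X_t = eps_t + sum_i theta_i eps_{t-i} with
Var(eps_t) = sigma^2, the variance is
  gamma(0) = sigma^2 * (1 + sum_i theta_i^2).
  sum_i theta_i^2 = (0.654)^2 + (0.114)^2 + (0.419)^2 = 0.427716 + 0.012996 + 0.175561 = 0.616273.
  gamma(0) = 5 * (1 + 0.616273) = 5 * 1.616273 = 8.081365, which rounds to 8.0814.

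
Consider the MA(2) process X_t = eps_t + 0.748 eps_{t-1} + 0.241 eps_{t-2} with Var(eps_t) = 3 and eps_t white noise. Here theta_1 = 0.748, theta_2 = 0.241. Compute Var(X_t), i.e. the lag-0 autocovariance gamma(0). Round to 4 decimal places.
\gamma(0) = 4.8528

For an MA(q) process X_t = eps_t + sum_i theta_i eps_{t-i} with
Var(eps_t) = sigma^2, the variance is
  gamma(0) = sigma^2 * (1 + sum_i theta_i^2).
  sum_i theta_i^2 = (0.748)^2 + (0.241)^2 = 0.559504 + 0.058081 = 0.617585.
  gamma(0) = 3 * (1 + 0.617585) = 3 * 1.617585 = 4.852755, which rounds to 4.8528.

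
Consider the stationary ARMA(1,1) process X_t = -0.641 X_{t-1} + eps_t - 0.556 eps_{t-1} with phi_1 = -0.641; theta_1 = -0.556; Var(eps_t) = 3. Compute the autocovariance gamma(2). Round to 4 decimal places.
\gamma(2) = 5.2998

Multiply the model equation by X_{t-k} and take expectations. With theta_0 = psi_0 = 1 and psi_j the MA(infinity) weights, this gives
  gamma(k) - sum_i phi_i gamma(k-i) = c_k,
  c_k = sigma^2 * sum_{j=k..q} theta_j psi_{j-k}   (c_k = 0 for k > q),
using gamma(-m) = gamma(m).
psi-weights needed (psi_j = theta_j + sum_i phi_i psi_{j-i}):
  psi_1 = theta_1 + phi_1 = -0.556 + (-0.641) = -1.197
Right-hand sides:
  c_0 = sigma^2 (1 + theta_1 psi_1) = 3 * (1 + (-0.556)(-1.197)) = 3 * 1.665532 = 4.996596
  c_1 = sigma^2 theta_1 = 3 * (-0.556) = -1.668
  c_2 = 0
Equations for k = 0 and k = 1 (AR order 1):
  gamma(0) = phi_1 gamma(1) + c_0
  gamma(1) = phi_1 gamma(0) + c_1
Substituting the second into the first: gamma(0) (1 - phi_1^2) = c_0 + phi_1 c_1, so
  gamma(0) = (c_0 + phi_1 c_1) / (1 - phi_1^2) = (4.996596 + (-0.641)(-1.668)) / (1 - (-0.641)^2) = 6.065784 / 0.589119 = 10.296365.
  gamma(1) = phi_1 gamma(0) + c_1 = (-0.641)(10.296365) + (-1.668) = -8.26797.
For k = 2 (> q): gamma(2) = phi_1 gamma(1) = (-0.641)(-8.26797) = 5.299769.
Therefore gamma(2) = 5.2998 (to 4 decimal places).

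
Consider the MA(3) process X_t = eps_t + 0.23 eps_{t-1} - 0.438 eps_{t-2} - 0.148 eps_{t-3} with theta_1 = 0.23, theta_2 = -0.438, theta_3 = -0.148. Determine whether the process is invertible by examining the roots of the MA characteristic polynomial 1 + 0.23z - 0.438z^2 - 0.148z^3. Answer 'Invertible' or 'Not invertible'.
\text{Invertible}

The MA(q) characteristic polynomial is P(z) = 1 + 0.23z - 0.438z^2 - 0.148z^3.
Invertibility requires all roots to lie outside the unit circle, i.e. |z| > 1 for every root.
Degree 3: look for a simple real root z0 first, then factor out (1 - z/z0) and solve the remaining quadratic.
Testing z0 = -2.5: P(-2.5) = 1 + (0.23)(-2.5) + (-0.438)(-2.5)^2 + (-0.148)(-2.5)^3
  = 1 + (-0.575) + (-2.7375) + (2.3125) = 0.  So z_0 = -2.5 is a root, |z_0| = 2.5.
Divide out the factor (1 + 0.4 z) = (1 - z/z0) (since 1/z0 = -0.4):
  P(z) = (1 + 0.4 z)(1 + (-0.17) z + (-0.37) z^2)
  [check: z-coef -0.17 - (-0.4) = 0.23; z^2-coef -0.37 - (-0.4)(-0.17) = -0.438; z^3-coef -(-0.4)(-0.37) = -0.148.]
Remaining roots from the quadratic factor 1 + (-0.17) z + (-0.37) z^2:
  Set 1 + (-0.17) z + (-0.37) z^2 = 0, i.e. a z^2 + b z + c = 0 with a = -0.37, b = -0.17, c = 1.
  Discriminant D = b^2 - 4ac = (-0.17)^2 - 4*(-0.37)*1 = 0.0289 - (-1.48) = 1.5089.
  D >= 0, so the roots are real: z = (-b +/- sqrt(D)) / (2a) = (0.17 +/- 1.228373) / (-0.74).
    z_1 = (0.17 + 1.228373) / (-0.74) = -1.8897,   |z_1| = 1.8897.
    z_2 = (0.17 - 1.228373) / (-0.74) = 1.4302,   |z_2| = 1.4302.
Moduli of all roots: 2.5000, 1.8897, 1.4302.
All moduli strictly greater than 1? Yes.
Verdict: Invertible.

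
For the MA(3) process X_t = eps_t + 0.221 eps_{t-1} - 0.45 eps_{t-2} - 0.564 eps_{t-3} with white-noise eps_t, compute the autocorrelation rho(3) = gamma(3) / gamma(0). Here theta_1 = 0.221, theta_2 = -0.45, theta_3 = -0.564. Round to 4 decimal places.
\rho(3) = -0.3594

For an MA(q) process with theta_0 = 1, the autocovariance is
  gamma(k) = sigma^2 * sum_{i=0..q-k} theta_i * theta_{i+k},
and rho(k) = gamma(k) / gamma(0). Sigma^2 cancels.
  numerator   = (1)*(-0.564) = -0.564.
  denominator = (1)^2 + (0.221)^2 + (-0.45)^2 + (-0.564)^2 = 1.569437.
  rho(3) = -0.564 / 1.569437 = -0.3594.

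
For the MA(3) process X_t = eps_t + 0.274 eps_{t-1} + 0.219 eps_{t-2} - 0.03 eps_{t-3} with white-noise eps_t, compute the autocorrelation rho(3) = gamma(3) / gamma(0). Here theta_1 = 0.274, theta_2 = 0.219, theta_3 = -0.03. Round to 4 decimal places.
\rho(3) = -0.0267

For an MA(q) process with theta_0 = 1, the autocovariance is
  gamma(k) = sigma^2 * sum_{i=0..q-k} theta_i * theta_{i+k},
and rho(k) = gamma(k) / gamma(0). Sigma^2 cancels.
  numerator   = (1)*(-0.03) = -0.03.
  denominator = (1)^2 + (0.274)^2 + (0.219)^2 + (-0.03)^2 = 1.123937.
  rho(3) = -0.03 / 1.123937 = -0.0267.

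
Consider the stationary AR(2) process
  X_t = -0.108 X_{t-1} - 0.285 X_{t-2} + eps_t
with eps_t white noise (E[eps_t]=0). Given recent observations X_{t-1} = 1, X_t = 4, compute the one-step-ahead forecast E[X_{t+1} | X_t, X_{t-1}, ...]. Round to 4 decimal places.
E[X_{t+1} \mid \mathcal F_t] = -0.7170

For an AR(p) model X_t = c + sum_i phi_i X_{t-i} + eps_t, the
one-step-ahead conditional mean is
  E[X_{t+1} | X_t, ...] = c + sum_i phi_i X_{t+1-i}.
Substitute known values:
  E[X_{t+1} | ...] = (-0.108) * (4) + (-0.285) * (1)
                   = -0.7170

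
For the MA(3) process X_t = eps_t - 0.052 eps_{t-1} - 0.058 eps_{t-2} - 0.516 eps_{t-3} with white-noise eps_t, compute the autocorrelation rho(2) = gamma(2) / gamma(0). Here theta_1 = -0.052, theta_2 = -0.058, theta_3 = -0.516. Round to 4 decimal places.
\rho(2) = -0.0245

For an MA(q) process with theta_0 = 1, the autocovariance is
  gamma(k) = sigma^2 * sum_{i=0..q-k} theta_i * theta_{i+k},
and rho(k) = gamma(k) / gamma(0). Sigma^2 cancels.
  numerator   = (1)*(-0.058) + (-0.052)*(-0.516) = -0.031168.
  denominator = (1)^2 + (-0.052)^2 + (-0.058)^2 + (-0.516)^2 = 1.272324.
  rho(2) = -0.031168 / 1.272324 = -0.0245.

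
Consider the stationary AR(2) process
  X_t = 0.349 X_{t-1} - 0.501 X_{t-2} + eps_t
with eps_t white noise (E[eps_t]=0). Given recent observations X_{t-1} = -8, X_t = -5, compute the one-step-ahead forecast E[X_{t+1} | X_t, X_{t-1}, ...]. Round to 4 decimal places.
E[X_{t+1} \mid \mathcal F_t] = 2.2630

For an AR(p) model X_t = c + sum_i phi_i X_{t-i} + eps_t, the
one-step-ahead conditional mean is
  E[X_{t+1} | X_t, ...] = c + sum_i phi_i X_{t+1-i}.
Substitute known values:
  E[X_{t+1} | ...] = (0.349) * (-5) + (-0.501) * (-8)
                   = 2.2630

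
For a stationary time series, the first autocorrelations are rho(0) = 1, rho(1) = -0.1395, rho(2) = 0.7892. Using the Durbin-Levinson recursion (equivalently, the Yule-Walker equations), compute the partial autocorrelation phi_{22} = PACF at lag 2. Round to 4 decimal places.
\phi_{22} = 0.7850

The PACF at lag k is phi_{kk}, the last component of the solution
to the Yule-Walker system G_k phi = r_k where
  (G_k)_{ij} = rho(|i - j|), (r_k)_i = rho(i), i,j = 1..k.
Equivalently, Durbin-Levinson gives phi_{kk} iteratively:
  phi_{11} = rho(1)
  phi_{kk} = [rho(k) - sum_{j=1..k-1} phi_{k-1,j} rho(k-j)]
            / [1 - sum_{j=1..k-1} phi_{k-1,j} rho(j)],
  phi_{k,j} = phi_{k-1,j} - phi_{kk} phi_{k-1,k-j},  j = 1..k-1.
Step k = 1:
  phi_11 = rho(1) = -0.1395.
Step k = 2:
  phi_22 = [rho(2) - phi_11 rho(1)] / [1 - phi_11 rho(1)] = [0.7892 - (-0.1395)(-0.1395)] / [1 - (-0.1395)(-0.1395)]
         = 0.76973975 / 0.98053975 = 0.785.
Therefore phi_{22} = 0.7850.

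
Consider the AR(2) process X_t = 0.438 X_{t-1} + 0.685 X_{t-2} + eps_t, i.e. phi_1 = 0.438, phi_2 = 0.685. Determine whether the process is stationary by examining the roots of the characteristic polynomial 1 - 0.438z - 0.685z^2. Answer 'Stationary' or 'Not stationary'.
\text{Not stationary}

The AR(p) characteristic polynomial is P(z) = 1 - 0.438z - 0.685z^2.
Stationarity requires all roots to lie outside the unit circle, i.e. |z| > 1 for every root.
Set 1 + (-0.438) z + (-0.685) z^2 = 0, i.e. a z^2 + b z + c = 0 with a = -0.685, b = -0.438, c = 1.
Discriminant D = b^2 - 4ac = (-0.438)^2 - 4*(-0.685)*1 = 0.191844 - (-2.74) = 2.931844.
D >= 0, so the roots are real: z = (-b +/- sqrt(D)) / (2a) = (0.438 +/- 1.712263) / (-1.37).
  z_1 = (0.438 + 1.712263) / (-1.37) = -1.5695,   |z_1| = 1.5695.
  z_2 = (0.438 - 1.712263) / (-1.37) = 0.9301,   |z_2| = 0.9301.
Moduli of all roots: 1.5695, 0.9301.
All moduli strictly greater than 1? No.
Verdict: Not stationary.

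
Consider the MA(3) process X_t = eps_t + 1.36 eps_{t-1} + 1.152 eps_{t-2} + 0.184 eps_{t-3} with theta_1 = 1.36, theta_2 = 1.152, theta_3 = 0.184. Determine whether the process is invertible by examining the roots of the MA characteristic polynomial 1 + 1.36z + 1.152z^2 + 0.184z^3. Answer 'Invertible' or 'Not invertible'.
\text{Invertible}

The MA(q) characteristic polynomial is P(z) = 1 + 1.36z + 1.152z^2 + 0.184z^3.
Invertibility requires all roots to lie outside the unit circle, i.e. |z| > 1 for every root.
Degree 3: look for a simple real root z0 first, then factor out (1 - z/z0) and solve the remaining quadratic.
Testing z0 = -5: P(-5) = 1 + (1.36)(-5) + (1.152)(-5)^2 + (0.184)(-5)^3
  = 1 + (-6.8) + (28.8) + (-23) = 0.  So z_0 = -5 is a root, |z_0| = 5.
Divide out the factor (1 + 0.2 z) = (1 - z/z0) (since 1/z0 = -0.2):
  P(z) = (1 + 0.2 z)(1 + (1.16) z + (0.92) z^2)
  [check: z-coef 1.16 - (-0.2) = 1.36; z^2-coef 0.92 - (-0.2)(1.16) = 1.152; z^3-coef -(-0.2)(0.92) = 0.184.]
Remaining roots from the quadratic factor 1 + (1.16) z + (0.92) z^2:
  Set 1 + (1.16) z + (0.92) z^2 = 0, i.e. a z^2 + b z + c = 0 with a = 0.92, b = 1.16, c = 1.
  Discriminant D = b^2 - 4ac = (1.16)^2 - 4*(0.92)*1 = 1.3456 - (3.68) = -2.3344.
  D < 0, so the roots are the complex-conjugate pair z = (-b +/- i sqrt(-D)) / (2a) = -0.6304 +/- 0.8304i.
  For a conjugate pair |z|^2 = z * conj(z) = (product of roots) = c/a = 1/(0.92) = 1.086957, so |z| = sqrt(1.086957) = 1.0426 for both roots.
Moduli of all roots: 5.0000, 1.0426, 1.0426.
All moduli strictly greater than 1? Yes.
Verdict: Invertible.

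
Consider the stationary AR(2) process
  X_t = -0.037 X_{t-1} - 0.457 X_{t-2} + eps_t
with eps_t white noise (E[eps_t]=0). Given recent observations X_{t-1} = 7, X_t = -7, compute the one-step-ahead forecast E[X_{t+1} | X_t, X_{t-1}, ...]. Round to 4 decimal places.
E[X_{t+1} \mid \mathcal F_t] = -2.9400

For an AR(p) model X_t = c + sum_i phi_i X_{t-i} + eps_t, the
one-step-ahead conditional mean is
  E[X_{t+1} | X_t, ...] = c + sum_i phi_i X_{t+1-i}.
Substitute known values:
  E[X_{t+1} | ...] = (-0.037) * (-7) + (-0.457) * (7)
                   = -2.9400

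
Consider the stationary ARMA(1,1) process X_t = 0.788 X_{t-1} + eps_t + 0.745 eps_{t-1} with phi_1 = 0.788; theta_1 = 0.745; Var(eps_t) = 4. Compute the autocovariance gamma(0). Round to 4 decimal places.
\gamma(0) = 28.7994

Multiply the model equation by X_{t-k} and take expectations. With theta_0 = psi_0 = 1 and psi_j the MA(infinity) weights, this gives
  gamma(k) - sum_i phi_i gamma(k-i) = c_k,
  c_k = sigma^2 * sum_{j=k..q} theta_j psi_{j-k}   (c_k = 0 for k > q),
using gamma(-m) = gamma(m).
psi-weights needed (psi_j = theta_j + sum_i phi_i psi_{j-i}):
  psi_1 = theta_1 + phi_1 = 0.745 + (0.788) = 1.533
Right-hand sides:
  c_0 = sigma^2 (1 + theta_1 psi_1) = 4 * (1 + (0.745)(1.533)) = 4 * 2.142085 = 8.56834
  c_1 = sigma^2 theta_1 = 4 * (0.745) = 2.98
  c_2 = 0
Equations for k = 0 and k = 1 (AR order 1):
  gamma(0) = phi_1 gamma(1) + c_0
  gamma(1) = phi_1 gamma(0) + c_1
Substituting the second into the first: gamma(0) (1 - phi_1^2) = c_0 + phi_1 c_1, so
  gamma(0) = (c_0 + phi_1 c_1) / (1 - phi_1^2) = (8.56834 + (0.788)(2.98)) / (1 - (0.788)^2) = 10.91658 / 0.379056 = 28.799386.
Therefore gamma(0) = 28.7994 (to 4 decimal places).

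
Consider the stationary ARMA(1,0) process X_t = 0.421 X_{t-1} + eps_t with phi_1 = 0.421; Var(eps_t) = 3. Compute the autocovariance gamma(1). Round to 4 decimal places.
\gamma(1) = 1.5351

Multiply the model equation by X_{t-k} and take expectations. With theta_0 = psi_0 = 1 and psi_j the MA(infinity) weights, this gives
  gamma(k) - sum_i phi_i gamma(k-i) = c_k,
  c_k = sigma^2 * sum_{j=k..q} theta_j psi_{j-k}   (c_k = 0 for k > q),
using gamma(-m) = gamma(m).
Pure AR (q = 0): c_0 = sigma^2 = 3, c_k = 0 for k >= 1.
Equations for k = 0 and k = 1 (AR order 1):
  gamma(0) = phi_1 gamma(1) + c_0
  gamma(1) = phi_1 gamma(0) + c_1
Substituting the second into the first: gamma(0) (1 - phi_1^2) = c_0 + phi_1 c_1, so
  gamma(0) = c_0 / (1 - phi_1^2) = 3 / (1 - (0.421)^2) = 3 / 0.822759 = 3.646268.
  gamma(1) = phi_1 gamma(0) = (0.421)(3.646268) = 1.535079.
Therefore gamma(1) = 1.5351 (to 4 decimal places).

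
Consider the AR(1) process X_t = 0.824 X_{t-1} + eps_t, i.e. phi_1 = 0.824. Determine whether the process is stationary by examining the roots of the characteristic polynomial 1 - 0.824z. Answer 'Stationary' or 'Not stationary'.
\text{Stationary}

The AR(p) characteristic polynomial is P(z) = 1 - 0.824z.
Stationarity requires all roots to lie outside the unit circle, i.e. |z| > 1 for every root.
This is linear in z: 1 + (-0.824) z = 0  =>  z = -1/(-0.824) = 1.213592,  |z| = 1.213592.
Moduli of all roots: 1.2136.
All moduli strictly greater than 1? Yes.
Verdict: Stationary.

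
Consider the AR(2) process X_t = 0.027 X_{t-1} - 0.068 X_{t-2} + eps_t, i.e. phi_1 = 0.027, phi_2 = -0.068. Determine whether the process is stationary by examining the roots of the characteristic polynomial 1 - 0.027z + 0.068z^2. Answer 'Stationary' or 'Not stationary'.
\text{Stationary}

The AR(p) characteristic polynomial is P(z) = 1 - 0.027z + 0.068z^2.
Stationarity requires all roots to lie outside the unit circle, i.e. |z| > 1 for every root.
Set 1 + (-0.027) z + (0.068) z^2 = 0, i.e. a z^2 + b z + c = 0 with a = 0.068, b = -0.027, c = 1.
Discriminant D = b^2 - 4ac = (-0.027)^2 - 4*(0.068)*1 = 0.000729 - (0.272) = -0.271271.
D < 0, so the roots are the complex-conjugate pair z = (-b +/- i sqrt(-D)) / (2a) = 0.1985 +/- 3.8297i.
For a conjugate pair |z|^2 = z * conj(z) = (product of roots) = c/a = 1/(0.068) = 14.705882, so |z| = sqrt(14.705882) = 3.8348 for both roots.
Moduli of all roots: 3.8348, 3.8348.
All moduli strictly greater than 1? Yes.
Verdict: Stationary.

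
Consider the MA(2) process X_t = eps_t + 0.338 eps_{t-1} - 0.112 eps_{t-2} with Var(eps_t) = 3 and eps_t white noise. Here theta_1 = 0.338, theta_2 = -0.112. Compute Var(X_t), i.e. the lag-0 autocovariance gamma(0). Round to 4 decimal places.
\gamma(0) = 3.3804

For an MA(q) process X_t = eps_t + sum_i theta_i eps_{t-i} with
Var(eps_t) = sigma^2, the variance is
  gamma(0) = sigma^2 * (1 + sum_i theta_i^2).
  sum_i theta_i^2 = (0.338)^2 + (-0.112)^2 = 0.114244 + 0.012544 = 0.126788.
  gamma(0) = 3 * (1 + 0.126788) = 3 * 1.126788 = 3.380364, which rounds to 3.3804.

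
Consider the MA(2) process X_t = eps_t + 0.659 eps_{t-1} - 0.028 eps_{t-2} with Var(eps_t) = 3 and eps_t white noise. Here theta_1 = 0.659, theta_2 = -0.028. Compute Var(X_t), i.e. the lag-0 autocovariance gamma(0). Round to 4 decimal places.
\gamma(0) = 4.3052

For an MA(q) process X_t = eps_t + sum_i theta_i eps_{t-i} with
Var(eps_t) = sigma^2, the variance is
  gamma(0) = sigma^2 * (1 + sum_i theta_i^2).
  sum_i theta_i^2 = (0.659)^2 + (-0.028)^2 = 0.434281 + 0.000784 = 0.435065.
  gamma(0) = 3 * (1 + 0.435065) = 3 * 1.435065 = 4.305195, which rounds to 4.3052.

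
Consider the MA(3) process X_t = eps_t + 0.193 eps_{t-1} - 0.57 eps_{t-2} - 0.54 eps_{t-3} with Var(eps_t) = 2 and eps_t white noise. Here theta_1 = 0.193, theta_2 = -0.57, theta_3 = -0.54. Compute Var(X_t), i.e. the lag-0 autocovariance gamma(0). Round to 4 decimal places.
\gamma(0) = 3.3075

For an MA(q) process X_t = eps_t + sum_i theta_i eps_{t-i} with
Var(eps_t) = sigma^2, the variance is
  gamma(0) = sigma^2 * (1 + sum_i theta_i^2).
  sum_i theta_i^2 = (0.193)^2 + (-0.57)^2 + (-0.54)^2 = 0.037249 + 0.3249 + 0.2916 = 0.653749.
  gamma(0) = 2 * (1 + 0.653749) = 2 * 1.653749 = 3.307498, which rounds to 3.3075.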